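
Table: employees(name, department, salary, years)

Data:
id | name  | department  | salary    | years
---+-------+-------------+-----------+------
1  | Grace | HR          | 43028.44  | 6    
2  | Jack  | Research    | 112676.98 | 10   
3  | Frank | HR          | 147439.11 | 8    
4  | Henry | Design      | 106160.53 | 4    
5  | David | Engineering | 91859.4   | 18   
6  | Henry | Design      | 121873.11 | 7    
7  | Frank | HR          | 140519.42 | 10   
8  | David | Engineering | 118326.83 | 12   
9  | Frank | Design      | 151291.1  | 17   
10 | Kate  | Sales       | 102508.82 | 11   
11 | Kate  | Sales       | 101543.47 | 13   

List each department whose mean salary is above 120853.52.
SELECT department, AVG(salary)
FROM employees
GROUP BY department
HAVING AVG(salary) > 120853.52

Result:
  Design: avg=126441.58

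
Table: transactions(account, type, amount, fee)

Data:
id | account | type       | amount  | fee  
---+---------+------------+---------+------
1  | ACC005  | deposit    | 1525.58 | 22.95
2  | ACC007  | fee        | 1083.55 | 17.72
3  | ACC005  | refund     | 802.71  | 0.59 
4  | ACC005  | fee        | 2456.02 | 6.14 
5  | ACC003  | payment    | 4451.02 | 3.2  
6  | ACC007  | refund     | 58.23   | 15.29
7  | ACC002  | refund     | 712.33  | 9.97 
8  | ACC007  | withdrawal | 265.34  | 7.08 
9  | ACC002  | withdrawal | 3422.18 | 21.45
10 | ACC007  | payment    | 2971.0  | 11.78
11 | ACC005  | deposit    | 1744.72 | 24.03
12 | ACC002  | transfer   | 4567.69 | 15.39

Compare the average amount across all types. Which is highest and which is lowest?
SELECT type, AVG(amount)
FROM transactions
GROUP BY type
ORDER BY AVG(amount)

All groups:
  refund: 524.42
  deposit: 1635.15
  fee: 1769.79
  withdrawal: 1843.76
  payment: 3711.01
  transfer: 4567.69

Highest: transfer (4567.69)
Lowest: refund (524.42)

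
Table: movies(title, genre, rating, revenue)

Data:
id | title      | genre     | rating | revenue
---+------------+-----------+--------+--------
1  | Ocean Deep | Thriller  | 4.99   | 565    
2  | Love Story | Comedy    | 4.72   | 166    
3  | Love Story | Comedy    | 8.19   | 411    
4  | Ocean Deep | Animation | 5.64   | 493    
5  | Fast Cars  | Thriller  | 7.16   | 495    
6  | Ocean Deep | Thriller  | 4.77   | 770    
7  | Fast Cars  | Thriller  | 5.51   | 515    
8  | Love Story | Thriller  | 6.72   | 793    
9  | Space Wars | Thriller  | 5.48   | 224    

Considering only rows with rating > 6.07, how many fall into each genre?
SELECT genre, COUNT(*)
FROM movies
WHERE rating > 6.07
GROUP BY genre

Note: WHERE filters rows before grouping.

Result:
  Comedy: 1
  Thriller: 2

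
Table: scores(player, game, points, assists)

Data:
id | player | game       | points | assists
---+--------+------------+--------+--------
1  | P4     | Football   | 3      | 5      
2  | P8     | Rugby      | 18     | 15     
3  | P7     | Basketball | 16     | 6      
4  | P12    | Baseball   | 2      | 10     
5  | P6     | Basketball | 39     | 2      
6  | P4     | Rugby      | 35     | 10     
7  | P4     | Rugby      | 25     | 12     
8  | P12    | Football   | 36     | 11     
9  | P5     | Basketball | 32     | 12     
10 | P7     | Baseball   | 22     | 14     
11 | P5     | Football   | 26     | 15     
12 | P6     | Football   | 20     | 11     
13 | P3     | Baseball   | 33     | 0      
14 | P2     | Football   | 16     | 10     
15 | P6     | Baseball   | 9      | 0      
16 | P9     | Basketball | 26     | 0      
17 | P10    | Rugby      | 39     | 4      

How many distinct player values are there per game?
SELECT game, COUNT(DISTINCT player)
FROM scores
GROUP BY game

Result:
  Baseball: 4 distinct
  Basketball: 4 distinct
  Football: 5 distinct
  Rugby: 3 distinct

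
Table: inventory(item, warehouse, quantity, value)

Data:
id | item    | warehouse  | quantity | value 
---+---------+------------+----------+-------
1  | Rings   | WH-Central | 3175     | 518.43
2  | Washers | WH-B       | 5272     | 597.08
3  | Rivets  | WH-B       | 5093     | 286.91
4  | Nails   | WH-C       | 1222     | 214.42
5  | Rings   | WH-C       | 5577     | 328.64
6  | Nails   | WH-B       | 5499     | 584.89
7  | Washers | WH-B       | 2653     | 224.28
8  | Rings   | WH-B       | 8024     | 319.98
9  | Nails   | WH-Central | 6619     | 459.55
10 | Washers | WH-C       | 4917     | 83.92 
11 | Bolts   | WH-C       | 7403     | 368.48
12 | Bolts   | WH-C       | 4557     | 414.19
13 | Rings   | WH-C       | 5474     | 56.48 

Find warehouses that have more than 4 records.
SELECT warehouse, COUNT(*) as cnt
FROM inventory
GROUP BY warehouse
HAVING COUNT(*) > 4

Result:
  WH-B: 5
  WH-C: 6

Note: HAVING filters groups after aggregation, WHERE filters rows before.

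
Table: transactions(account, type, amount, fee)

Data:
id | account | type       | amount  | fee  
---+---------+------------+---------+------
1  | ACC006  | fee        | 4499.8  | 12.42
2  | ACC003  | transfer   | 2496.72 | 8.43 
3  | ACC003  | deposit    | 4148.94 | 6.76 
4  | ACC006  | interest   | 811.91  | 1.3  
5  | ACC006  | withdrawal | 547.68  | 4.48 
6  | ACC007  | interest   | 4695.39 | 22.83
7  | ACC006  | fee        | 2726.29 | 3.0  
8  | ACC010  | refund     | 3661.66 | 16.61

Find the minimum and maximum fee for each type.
SELECT type, MIN(fee), MAX(fee)
FROM transactions
GROUP BY type

Result:
  deposit: min=6.76, max=6.76
  fee: min=3.00, max=12.42
  interest: min=1.30, max=22.83
  refund: min=16.61, max=16.61
  transfer: min=8.43, max=8.43
  withdrawal: min=4.48, max=4.48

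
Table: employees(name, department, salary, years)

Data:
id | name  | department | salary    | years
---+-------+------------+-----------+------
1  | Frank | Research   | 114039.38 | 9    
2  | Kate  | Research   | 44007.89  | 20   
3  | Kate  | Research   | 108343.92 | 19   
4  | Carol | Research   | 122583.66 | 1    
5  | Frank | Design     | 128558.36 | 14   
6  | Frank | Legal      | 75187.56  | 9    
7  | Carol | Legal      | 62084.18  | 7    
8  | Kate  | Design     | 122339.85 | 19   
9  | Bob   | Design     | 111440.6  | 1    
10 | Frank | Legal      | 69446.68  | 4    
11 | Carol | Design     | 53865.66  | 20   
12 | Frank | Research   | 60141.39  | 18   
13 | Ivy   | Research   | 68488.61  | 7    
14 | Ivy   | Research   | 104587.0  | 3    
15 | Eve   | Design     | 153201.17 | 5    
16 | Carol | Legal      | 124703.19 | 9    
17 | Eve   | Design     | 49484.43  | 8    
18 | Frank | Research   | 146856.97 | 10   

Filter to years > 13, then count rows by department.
SELECT department, COUNT(*)
FROM employees
WHERE years > 13
GROUP BY department

Note: WHERE filters rows before grouping.

Result:
  Design: 3
  Research: 3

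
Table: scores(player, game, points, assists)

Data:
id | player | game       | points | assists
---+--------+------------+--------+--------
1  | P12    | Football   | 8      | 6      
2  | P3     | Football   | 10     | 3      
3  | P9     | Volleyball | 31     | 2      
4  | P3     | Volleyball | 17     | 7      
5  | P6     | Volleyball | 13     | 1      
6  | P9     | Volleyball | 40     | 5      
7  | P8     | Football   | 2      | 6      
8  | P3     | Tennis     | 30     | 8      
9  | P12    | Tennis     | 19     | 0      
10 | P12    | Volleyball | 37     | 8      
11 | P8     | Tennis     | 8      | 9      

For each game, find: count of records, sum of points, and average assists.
SELECT game,
       COUNT(*) as cnt,
       SUM(points) as total_points,
       AVG(assists) as avg_assists
FROM scores
GROUP BY game

Result:
  Football: 3 records, 20 total points, 5.00 avg assists
  Tennis: 3 records, 57 total points, 5.67 avg assists
  Volleyball: 5 records, 138 total points, 4.60 avg assists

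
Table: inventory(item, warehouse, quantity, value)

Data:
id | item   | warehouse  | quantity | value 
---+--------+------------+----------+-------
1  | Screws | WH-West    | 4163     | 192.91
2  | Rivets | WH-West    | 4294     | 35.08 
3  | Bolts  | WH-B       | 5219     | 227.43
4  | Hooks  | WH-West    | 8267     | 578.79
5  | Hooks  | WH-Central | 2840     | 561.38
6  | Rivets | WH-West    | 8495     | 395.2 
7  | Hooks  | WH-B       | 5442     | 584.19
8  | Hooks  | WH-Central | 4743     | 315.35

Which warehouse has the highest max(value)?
SELECT warehouse, MAX(value) as val
FROM inventory
GROUP BY warehouse
ORDER BY val DESC
LIMIT 1

Result: WH-B with max(value) = 584.19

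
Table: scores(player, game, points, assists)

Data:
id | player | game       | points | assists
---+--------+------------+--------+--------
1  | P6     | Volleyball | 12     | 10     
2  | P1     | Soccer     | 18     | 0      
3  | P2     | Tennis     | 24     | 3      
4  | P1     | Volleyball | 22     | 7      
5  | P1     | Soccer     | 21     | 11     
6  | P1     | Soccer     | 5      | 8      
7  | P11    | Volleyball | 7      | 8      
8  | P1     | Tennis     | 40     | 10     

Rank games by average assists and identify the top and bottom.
SELECT game, AVG(assists)
FROM scores
GROUP BY game
ORDER BY AVG(assists)

All groups:
  Soccer: 6.33
  Tennis: 6.50
  Volleyball: 8.33

Highest: Volleyball (8.33)
Lowest: Soccer (6.33)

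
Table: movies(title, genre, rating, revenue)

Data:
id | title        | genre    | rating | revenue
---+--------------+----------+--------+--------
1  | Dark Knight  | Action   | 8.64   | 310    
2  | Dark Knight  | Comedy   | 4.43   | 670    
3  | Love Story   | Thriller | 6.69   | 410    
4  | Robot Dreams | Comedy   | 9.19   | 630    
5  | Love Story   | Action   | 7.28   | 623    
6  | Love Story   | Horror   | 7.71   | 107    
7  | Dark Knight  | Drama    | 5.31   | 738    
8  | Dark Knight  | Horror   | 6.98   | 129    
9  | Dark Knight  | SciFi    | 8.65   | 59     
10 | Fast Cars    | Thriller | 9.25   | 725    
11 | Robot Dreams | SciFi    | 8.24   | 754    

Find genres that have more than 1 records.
SELECT genre, COUNT(*) as cnt
FROM movies
GROUP BY genre
HAVING COUNT(*) > 1

Result:
  Action: 2
  Comedy: 2
  Horror: 2
  SciFi: 2
  Thriller: 2

Note: HAVING filters groups after aggregation, WHERE filters rows before.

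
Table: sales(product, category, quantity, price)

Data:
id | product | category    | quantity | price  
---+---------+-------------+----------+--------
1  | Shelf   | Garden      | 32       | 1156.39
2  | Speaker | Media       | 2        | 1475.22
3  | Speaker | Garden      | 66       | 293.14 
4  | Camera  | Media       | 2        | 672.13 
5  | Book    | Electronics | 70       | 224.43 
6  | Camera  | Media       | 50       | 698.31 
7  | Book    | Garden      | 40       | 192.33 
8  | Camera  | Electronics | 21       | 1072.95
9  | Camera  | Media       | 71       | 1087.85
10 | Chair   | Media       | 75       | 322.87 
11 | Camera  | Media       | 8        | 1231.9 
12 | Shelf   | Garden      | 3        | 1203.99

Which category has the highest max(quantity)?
SELECT category, MAX(quantity) as val
FROM sales
GROUP BY category
ORDER BY val DESC
LIMIT 1

Result: Media with max(quantity) = 75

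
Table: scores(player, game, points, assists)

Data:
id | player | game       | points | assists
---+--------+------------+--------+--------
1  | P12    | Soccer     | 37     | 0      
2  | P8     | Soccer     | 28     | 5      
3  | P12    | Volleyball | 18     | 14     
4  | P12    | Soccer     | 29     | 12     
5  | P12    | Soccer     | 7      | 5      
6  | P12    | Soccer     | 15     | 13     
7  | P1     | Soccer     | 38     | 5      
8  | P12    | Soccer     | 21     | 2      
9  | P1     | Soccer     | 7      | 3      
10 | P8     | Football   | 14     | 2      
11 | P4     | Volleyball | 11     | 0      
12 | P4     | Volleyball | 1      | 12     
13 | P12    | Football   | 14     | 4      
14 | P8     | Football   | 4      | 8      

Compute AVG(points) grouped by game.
SELECT game, AVG(points) as result
FROM scores
GROUP BY game

Result:
  Football: 10.67
  Soccer: 22.75
  Volleyball: 10.00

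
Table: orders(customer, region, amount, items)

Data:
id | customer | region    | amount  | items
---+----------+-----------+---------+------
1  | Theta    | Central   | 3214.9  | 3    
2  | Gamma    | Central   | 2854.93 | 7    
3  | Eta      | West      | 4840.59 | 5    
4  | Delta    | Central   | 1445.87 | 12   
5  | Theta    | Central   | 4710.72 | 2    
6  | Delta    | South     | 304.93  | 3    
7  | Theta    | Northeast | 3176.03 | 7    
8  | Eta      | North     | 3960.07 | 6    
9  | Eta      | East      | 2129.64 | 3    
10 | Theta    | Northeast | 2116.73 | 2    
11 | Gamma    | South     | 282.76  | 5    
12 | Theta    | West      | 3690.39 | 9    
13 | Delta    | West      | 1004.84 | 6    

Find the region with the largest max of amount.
SELECT region, MAX(amount) as val
FROM orders
GROUP BY region
ORDER BY val DESC
LIMIT 1

Result: West with max(amount) = 4840.59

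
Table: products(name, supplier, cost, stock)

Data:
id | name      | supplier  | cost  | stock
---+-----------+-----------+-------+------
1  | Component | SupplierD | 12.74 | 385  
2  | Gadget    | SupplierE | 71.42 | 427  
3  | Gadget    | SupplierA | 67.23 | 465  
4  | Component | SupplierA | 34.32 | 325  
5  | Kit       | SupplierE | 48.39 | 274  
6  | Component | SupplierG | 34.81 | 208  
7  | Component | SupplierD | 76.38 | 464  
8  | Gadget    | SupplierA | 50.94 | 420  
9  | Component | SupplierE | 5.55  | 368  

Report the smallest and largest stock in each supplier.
SELECT supplier, MIN(stock), MAX(stock)
FROM products
GROUP BY supplier

Result:
  SupplierA: min=325, max=465
  SupplierD: min=385, max=464
  SupplierE: min=274, max=427
  SupplierG: min=208, max=208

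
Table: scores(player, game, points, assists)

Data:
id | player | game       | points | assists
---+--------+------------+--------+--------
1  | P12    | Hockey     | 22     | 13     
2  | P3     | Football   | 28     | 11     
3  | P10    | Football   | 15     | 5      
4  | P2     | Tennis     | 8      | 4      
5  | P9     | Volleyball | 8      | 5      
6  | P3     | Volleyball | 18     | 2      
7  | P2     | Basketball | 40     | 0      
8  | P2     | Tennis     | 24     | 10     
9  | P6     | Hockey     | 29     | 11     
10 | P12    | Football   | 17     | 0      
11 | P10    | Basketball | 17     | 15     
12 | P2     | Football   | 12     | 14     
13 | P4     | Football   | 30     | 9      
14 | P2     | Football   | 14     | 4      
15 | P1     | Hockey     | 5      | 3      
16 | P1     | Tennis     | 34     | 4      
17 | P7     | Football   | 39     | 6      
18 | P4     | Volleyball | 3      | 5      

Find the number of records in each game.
SELECT game, COUNT(*) as count
FROM scores
GROUP BY game

Result:
  Basketball: 2
  Football: 7
  Hockey: 3
  Tennis: 3
  Volleyball: 3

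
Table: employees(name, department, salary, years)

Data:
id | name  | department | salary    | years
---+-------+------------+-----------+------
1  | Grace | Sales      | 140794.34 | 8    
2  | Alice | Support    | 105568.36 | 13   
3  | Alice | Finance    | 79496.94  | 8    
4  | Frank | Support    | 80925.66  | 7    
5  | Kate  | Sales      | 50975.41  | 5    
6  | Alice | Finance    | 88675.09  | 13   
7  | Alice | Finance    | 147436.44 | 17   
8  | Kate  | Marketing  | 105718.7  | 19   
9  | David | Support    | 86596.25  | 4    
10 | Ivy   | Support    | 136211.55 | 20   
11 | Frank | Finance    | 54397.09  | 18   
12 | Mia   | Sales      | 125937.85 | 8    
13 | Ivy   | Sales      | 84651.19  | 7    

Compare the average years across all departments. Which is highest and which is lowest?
SELECT department, AVG(years)
FROM employees
GROUP BY department
ORDER BY AVG(years)

All groups:
  Sales: 7.00
  Support: 11.00
  Finance: 14.00
  Marketing: 19.00

Highest: Marketing (19.00)
Lowest: Sales (7.00)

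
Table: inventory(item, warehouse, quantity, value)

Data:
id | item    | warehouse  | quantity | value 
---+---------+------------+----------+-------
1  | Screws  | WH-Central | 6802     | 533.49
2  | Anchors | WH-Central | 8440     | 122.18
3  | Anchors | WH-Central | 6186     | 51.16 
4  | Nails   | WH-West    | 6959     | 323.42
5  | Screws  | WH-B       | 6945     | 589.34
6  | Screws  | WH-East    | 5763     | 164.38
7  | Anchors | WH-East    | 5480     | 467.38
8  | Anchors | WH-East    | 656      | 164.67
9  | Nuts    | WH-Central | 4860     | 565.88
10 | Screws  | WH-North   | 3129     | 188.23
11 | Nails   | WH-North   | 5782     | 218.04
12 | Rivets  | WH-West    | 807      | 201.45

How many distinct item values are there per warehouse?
SELECT warehouse, COUNT(DISTINCT item)
FROM inventory
GROUP BY warehouse

Result:
  WH-B: 1 distinct
  WH-Central: 3 distinct
  WH-East: 2 distinct
  WH-North: 2 distinct
  WH-West: 2 distinct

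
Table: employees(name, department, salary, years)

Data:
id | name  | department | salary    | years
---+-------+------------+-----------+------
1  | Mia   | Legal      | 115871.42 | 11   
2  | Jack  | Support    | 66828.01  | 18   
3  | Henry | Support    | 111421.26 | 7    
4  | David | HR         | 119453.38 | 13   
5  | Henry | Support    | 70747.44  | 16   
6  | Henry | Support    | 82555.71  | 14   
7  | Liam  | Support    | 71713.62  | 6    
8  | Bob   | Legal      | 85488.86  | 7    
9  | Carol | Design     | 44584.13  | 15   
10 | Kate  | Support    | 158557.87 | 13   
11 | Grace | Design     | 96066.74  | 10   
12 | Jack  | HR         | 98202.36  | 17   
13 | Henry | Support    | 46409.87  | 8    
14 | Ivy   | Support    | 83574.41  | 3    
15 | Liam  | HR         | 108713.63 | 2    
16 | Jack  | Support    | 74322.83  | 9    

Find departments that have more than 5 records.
SELECT department, COUNT(*) as cnt
FROM employees
GROUP BY department
HAVING COUNT(*) > 5

Result:
  Support: 9

Note: HAVING filters groups after aggregation, WHERE filters rows before.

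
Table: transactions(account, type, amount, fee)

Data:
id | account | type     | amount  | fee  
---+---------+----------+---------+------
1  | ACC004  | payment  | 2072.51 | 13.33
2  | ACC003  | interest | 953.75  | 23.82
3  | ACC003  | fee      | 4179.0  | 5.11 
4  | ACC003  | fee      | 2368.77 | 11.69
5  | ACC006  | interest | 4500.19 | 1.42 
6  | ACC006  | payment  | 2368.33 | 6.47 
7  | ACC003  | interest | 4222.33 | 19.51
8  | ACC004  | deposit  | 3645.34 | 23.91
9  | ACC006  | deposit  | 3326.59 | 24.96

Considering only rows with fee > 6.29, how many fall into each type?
SELECT type, COUNT(*)
FROM transactions
WHERE fee > 6.29
GROUP BY type

Note: WHERE filters rows before grouping.

Result:
  deposit: 2
  fee: 1
  interest: 2
  payment: 2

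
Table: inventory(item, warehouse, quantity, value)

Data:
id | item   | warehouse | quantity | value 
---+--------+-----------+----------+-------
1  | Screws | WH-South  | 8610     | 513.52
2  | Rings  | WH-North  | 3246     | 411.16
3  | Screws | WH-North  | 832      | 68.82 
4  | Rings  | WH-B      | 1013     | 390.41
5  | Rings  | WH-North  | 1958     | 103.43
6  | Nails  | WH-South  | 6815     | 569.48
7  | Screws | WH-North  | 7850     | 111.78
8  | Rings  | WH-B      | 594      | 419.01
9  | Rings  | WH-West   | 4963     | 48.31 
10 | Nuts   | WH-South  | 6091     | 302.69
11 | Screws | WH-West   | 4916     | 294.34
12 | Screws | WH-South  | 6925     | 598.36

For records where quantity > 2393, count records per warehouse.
SELECT warehouse, COUNT(*)
FROM inventory
WHERE quantity > 2393
GROUP BY warehouse

Note: WHERE filters rows before grouping.

Result:
  WH-North: 2
  WH-South: 4
  WH-West: 2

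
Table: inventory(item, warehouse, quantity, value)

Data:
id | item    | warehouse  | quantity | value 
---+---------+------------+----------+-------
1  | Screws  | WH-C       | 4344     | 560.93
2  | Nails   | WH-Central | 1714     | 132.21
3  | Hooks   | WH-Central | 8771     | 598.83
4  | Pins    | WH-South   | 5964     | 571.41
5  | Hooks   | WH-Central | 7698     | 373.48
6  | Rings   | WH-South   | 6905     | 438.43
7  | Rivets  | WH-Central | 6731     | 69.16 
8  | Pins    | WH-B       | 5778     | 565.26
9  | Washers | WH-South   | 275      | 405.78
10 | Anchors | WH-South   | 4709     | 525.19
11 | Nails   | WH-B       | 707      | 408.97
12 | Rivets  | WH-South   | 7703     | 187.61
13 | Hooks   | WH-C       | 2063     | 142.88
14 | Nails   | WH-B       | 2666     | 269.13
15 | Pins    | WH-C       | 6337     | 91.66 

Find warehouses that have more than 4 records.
SELECT warehouse, COUNT(*) as cnt
FROM inventory
GROUP BY warehouse
HAVING COUNT(*) > 4

Result:
  WH-South: 5

Note: HAVING filters groups after aggregation, WHERE filters rows before.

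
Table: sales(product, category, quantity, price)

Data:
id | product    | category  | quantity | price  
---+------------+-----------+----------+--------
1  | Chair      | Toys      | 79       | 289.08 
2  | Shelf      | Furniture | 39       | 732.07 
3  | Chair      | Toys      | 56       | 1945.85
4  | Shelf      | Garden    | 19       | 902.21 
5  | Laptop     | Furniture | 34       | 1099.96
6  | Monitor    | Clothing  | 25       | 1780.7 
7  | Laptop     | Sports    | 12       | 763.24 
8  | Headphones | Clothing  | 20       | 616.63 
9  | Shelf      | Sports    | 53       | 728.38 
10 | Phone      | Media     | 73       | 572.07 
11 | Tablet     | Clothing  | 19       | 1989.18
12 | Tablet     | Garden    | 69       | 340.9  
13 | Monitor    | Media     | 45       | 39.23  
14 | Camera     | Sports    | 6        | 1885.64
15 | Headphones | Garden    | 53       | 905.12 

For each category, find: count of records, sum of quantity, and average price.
SELECT category,
       COUNT(*) as cnt,
       SUM(quantity) as total_quantity,
       AVG(price) as avg_price
FROM sales
GROUP BY category

Result:
  Clothing: 3 records, 64 total quantity, 1462.17 avg price
  Furniture: 2 records, 73 total quantity, 916.02 avg price
  Garden: 3 records, 141 total quantity, 716.08 avg price
  Media: 2 records, 118 total quantity, 305.65 avg price
  Sports: 3 records, 71 total quantity, 1125.75 avg price
  Toys: 2 records, 135 total quantity, 1117.47 avg price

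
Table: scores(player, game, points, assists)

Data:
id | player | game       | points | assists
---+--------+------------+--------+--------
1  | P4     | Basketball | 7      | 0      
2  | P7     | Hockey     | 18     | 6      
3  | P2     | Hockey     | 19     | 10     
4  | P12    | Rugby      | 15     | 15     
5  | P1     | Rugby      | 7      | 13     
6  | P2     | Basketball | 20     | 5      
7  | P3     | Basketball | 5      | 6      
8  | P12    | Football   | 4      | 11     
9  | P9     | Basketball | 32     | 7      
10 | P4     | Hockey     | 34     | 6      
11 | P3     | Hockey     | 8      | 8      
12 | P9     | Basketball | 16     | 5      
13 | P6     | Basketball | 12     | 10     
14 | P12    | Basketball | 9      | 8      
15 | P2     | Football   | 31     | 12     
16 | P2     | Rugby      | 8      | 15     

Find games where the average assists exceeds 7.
SELECT game, AVG(assists)
FROM scores
GROUP BY game
HAVING AVG(assists) > 7

Result:
  Football: avg=11.50
  Hockey: avg=7.50
  Rugby: avg=14.33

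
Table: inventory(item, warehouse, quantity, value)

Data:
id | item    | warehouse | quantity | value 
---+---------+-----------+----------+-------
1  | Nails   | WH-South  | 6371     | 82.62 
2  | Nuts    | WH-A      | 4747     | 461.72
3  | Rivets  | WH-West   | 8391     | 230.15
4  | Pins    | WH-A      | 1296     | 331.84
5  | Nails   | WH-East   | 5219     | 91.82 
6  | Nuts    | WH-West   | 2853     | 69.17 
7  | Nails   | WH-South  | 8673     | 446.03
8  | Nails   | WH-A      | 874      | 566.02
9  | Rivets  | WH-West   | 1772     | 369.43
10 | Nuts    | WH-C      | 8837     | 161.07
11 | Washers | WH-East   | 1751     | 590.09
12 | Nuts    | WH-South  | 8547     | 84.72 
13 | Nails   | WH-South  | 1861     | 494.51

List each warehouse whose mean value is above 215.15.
SELECT warehouse, AVG(value)
FROM inventory
GROUP BY warehouse
HAVING AVG(value) > 215.15

Result:
  WH-A: avg=453.19
  WH-East: avg=340.96
  WH-South: avg=276.97
  WH-West: avg=222.92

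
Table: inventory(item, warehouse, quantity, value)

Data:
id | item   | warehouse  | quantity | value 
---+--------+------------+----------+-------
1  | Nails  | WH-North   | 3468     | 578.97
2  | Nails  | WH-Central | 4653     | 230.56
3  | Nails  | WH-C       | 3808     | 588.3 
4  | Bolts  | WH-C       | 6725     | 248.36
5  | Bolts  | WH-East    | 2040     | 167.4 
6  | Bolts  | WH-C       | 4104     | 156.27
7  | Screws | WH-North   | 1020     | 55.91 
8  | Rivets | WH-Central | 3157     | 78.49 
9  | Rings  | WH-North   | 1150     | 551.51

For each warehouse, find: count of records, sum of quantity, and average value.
SELECT warehouse,
       COUNT(*) as cnt,
       SUM(quantity) as total_quantity,
       AVG(value) as avg_value
FROM inventory
GROUP BY warehouse

Result:
  WH-C: 3 records, 14637 total quantity, 330.98 avg value
  WH-Central: 2 records, 7810 total quantity, 154.53 avg value
  WH-East: 1 records, 2040 total quantity, 167.40 avg value
  WH-North: 3 records, 5638 total quantity, 395.46 avg value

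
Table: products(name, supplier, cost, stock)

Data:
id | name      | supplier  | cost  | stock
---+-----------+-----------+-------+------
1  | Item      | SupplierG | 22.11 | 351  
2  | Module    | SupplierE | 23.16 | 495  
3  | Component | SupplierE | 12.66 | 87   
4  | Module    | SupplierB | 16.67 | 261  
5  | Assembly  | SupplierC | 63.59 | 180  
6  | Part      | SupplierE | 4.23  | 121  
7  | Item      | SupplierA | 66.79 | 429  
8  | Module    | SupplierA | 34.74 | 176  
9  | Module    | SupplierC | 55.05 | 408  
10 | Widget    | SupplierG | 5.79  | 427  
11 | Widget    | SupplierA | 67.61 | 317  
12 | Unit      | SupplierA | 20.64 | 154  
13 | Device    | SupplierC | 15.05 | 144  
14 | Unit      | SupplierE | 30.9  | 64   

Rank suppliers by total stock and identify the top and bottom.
SELECT supplier, SUM(stock)
FROM products
GROUP BY supplier
ORDER BY SUM(stock)

All groups:
  SupplierB: 261
  SupplierC: 732
  SupplierE: 767
  SupplierG: 778
  SupplierA: 1076

Highest: SupplierA (1076)
Lowest: SupplierB (261)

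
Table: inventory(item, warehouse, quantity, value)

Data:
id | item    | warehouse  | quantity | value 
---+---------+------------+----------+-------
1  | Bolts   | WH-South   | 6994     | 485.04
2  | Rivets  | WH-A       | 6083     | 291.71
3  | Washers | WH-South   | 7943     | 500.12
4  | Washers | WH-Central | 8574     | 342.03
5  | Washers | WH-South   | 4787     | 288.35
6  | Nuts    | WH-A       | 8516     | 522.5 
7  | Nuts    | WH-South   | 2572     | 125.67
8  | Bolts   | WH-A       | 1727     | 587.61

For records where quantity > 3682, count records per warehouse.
SELECT warehouse, COUNT(*)
FROM inventory
WHERE quantity > 3682
GROUP BY warehouse

Note: WHERE filters rows before grouping.

Result:
  WH-A: 2
  WH-Central: 1
  WH-South: 3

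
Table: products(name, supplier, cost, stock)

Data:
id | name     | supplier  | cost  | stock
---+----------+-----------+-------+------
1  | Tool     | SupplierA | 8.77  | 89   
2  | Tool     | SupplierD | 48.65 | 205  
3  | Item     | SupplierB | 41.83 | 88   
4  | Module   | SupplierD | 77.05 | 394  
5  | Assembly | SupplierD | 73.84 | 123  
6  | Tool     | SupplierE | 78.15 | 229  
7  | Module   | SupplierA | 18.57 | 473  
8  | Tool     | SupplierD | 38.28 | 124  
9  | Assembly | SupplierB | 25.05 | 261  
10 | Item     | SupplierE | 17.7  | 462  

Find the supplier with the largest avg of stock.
SELECT supplier, AVG(stock) as val
FROM products
GROUP BY supplier
ORDER BY val DESC
LIMIT 1

Result: SupplierE with avg(stock) = 345.50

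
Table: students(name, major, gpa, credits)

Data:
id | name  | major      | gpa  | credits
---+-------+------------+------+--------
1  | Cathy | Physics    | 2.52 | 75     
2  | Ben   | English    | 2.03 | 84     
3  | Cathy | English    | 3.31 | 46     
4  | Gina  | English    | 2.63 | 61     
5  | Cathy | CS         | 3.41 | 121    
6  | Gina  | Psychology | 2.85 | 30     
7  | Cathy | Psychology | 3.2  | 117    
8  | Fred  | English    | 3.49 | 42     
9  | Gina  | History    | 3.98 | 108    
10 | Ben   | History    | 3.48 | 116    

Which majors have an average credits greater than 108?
SELECT major, AVG(credits)
FROM students
GROUP BY major
HAVING AVG(credits) > 108

Result:
  CS: avg=121.00
  History: avg=112.00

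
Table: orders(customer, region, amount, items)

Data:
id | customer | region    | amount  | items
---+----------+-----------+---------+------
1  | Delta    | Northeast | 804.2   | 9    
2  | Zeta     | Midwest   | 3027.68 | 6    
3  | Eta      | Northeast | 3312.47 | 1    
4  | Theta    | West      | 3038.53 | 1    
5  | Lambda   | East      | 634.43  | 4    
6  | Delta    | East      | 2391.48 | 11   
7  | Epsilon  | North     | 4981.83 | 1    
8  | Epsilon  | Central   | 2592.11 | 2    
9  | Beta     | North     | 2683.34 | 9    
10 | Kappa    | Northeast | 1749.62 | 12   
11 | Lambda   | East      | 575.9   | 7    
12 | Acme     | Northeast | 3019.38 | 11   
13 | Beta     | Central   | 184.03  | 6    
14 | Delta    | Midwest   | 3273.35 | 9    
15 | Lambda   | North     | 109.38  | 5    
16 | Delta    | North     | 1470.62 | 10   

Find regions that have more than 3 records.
SELECT region, COUNT(*) as cnt
FROM orders
GROUP BY region
HAVING COUNT(*) > 3

Result:
  North: 4
  Northeast: 4

Note: HAVING filters groups after aggregation, WHERE filters rows before.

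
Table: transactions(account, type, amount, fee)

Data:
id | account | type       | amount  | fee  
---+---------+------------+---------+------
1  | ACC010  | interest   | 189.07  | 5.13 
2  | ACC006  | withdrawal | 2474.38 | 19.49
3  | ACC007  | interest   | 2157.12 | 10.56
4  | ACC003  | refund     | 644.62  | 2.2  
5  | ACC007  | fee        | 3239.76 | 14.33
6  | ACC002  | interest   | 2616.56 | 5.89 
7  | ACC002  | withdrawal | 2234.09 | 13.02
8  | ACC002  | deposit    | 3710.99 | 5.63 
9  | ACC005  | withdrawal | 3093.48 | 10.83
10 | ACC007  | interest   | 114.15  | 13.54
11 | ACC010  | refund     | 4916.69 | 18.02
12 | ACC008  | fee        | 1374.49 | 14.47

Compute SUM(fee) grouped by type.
SELECT type, SUM(fee) as result
FROM transactions
GROUP BY type

Result:
  deposit: 5.63
  fee: 28.80
  interest: 35.12
  refund: 20.22
  withdrawal: 43.34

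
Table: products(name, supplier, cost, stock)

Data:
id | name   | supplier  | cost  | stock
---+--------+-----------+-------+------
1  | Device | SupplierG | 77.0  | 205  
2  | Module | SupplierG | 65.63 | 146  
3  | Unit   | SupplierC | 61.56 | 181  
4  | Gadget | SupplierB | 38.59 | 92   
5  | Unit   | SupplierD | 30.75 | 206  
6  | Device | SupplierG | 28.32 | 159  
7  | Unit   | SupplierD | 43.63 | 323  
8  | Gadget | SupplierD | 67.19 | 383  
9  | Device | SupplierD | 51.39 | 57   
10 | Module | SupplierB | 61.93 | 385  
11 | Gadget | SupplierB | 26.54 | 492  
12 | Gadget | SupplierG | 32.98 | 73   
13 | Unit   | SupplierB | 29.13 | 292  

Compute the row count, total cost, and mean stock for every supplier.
SELECT supplier,
       COUNT(*) as cnt,
       SUM(cost) as total_cost,
       AVG(stock) as avg_stock
FROM products
GROUP BY supplier

Result:
  SupplierB: 4 records, 156.19 total cost, 315.25 avg stock
  SupplierC: 1 records, 61.56 total cost, 181.00 avg stock
  SupplierD: 4 records, 192.96 total cost, 242.25 avg stock
  SupplierG: 4 records, 203.93 total cost, 145.75 avg stock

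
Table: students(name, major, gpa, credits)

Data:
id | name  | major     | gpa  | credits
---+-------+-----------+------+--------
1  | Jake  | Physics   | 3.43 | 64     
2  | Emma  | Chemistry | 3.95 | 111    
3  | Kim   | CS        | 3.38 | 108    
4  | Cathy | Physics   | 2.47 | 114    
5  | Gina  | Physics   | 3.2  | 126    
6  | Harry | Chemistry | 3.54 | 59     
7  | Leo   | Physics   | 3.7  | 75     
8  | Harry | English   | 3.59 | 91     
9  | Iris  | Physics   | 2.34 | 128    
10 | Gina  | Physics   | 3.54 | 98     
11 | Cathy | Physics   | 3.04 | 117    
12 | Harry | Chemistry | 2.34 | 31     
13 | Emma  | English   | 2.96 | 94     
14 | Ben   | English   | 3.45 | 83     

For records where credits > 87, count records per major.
SELECT major, COUNT(*)
FROM students
WHERE credits > 87
GROUP BY major

Note: WHERE filters rows before grouping.

Result:
  CS: 1
  Chemistry: 1
  English: 2
  Physics: 5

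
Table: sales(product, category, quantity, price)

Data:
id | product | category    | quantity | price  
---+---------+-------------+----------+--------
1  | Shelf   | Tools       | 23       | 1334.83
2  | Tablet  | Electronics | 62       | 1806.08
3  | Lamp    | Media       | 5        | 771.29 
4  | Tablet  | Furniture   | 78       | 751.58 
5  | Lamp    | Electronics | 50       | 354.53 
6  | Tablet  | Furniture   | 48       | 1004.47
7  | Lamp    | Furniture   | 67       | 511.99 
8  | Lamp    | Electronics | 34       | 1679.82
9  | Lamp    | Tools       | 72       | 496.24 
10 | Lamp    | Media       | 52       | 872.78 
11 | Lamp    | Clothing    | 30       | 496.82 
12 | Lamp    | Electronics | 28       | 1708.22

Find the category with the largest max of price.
SELECT category, MAX(price) as val
FROM sales
GROUP BY category
ORDER BY val DESC
LIMIT 1

Result: Electronics with max(price) = 1806.08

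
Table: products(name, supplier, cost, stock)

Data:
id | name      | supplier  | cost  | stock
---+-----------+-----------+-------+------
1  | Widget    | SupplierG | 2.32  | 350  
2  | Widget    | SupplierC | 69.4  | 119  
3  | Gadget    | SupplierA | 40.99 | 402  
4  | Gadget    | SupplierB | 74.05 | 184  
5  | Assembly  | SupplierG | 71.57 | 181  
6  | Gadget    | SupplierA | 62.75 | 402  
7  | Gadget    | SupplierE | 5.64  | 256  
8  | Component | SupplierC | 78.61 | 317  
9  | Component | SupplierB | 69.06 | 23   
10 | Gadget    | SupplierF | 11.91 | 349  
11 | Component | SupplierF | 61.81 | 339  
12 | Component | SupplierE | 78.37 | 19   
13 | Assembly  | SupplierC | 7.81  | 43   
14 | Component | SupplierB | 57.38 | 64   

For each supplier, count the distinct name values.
SELECT supplier, COUNT(DISTINCT name)
FROM products
GROUP BY supplier

Result:
  SupplierA: 1 distinct
  SupplierB: 2 distinct
  SupplierC: 3 distinct
  SupplierE: 2 distinct
  SupplierF: 2 distinct
  SupplierG: 2 distinct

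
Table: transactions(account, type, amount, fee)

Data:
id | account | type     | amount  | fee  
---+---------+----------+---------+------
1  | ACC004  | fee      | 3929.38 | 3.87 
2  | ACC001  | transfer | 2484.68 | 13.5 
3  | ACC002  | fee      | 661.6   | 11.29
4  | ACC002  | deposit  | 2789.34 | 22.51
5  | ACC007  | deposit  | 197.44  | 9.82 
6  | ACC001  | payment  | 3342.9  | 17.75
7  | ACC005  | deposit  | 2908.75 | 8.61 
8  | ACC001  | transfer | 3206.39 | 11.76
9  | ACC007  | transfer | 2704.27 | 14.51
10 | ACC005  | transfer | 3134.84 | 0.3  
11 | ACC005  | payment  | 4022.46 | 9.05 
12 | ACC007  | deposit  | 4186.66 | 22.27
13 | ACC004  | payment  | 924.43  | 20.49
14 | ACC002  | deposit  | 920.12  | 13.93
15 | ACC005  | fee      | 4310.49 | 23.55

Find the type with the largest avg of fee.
SELECT type, AVG(fee) as val
FROM transactions
GROUP BY type
ORDER BY val DESC
LIMIT 1

Result: payment with avg(fee) = 15.76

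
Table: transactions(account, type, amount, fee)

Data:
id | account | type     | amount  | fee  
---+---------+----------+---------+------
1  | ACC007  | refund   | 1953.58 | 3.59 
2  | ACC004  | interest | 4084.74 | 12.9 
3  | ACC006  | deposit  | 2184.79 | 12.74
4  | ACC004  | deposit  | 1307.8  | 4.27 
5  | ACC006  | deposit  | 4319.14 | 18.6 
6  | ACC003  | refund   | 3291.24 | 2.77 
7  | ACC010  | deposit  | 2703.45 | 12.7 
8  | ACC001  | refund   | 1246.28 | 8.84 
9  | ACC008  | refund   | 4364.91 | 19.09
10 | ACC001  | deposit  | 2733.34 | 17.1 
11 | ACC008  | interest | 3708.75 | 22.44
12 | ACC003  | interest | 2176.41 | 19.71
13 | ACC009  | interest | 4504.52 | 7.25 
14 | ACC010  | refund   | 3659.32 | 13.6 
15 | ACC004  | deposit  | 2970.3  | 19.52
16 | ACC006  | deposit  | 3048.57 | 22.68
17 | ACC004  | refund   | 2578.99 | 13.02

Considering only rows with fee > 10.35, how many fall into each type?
SELECT type, COUNT(*)
FROM transactions
WHERE fee > 10.35
GROUP BY type

Note: WHERE filters rows before grouping.

Result:
  deposit: 6
  interest: 3
  refund: 3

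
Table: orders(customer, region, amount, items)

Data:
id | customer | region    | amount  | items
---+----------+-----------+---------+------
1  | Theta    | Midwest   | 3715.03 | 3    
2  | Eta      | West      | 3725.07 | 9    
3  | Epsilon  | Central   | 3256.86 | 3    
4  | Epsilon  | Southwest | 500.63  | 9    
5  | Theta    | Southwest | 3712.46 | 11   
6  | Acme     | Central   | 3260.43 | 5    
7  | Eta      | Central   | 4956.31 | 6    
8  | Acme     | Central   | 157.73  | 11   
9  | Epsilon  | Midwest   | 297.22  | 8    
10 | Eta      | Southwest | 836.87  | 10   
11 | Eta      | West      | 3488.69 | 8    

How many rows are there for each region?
SELECT region, COUNT(*) as count
FROM orders
GROUP BY region

Result:
  Central: 4
  Midwest: 2
  Southwest: 3
  West: 2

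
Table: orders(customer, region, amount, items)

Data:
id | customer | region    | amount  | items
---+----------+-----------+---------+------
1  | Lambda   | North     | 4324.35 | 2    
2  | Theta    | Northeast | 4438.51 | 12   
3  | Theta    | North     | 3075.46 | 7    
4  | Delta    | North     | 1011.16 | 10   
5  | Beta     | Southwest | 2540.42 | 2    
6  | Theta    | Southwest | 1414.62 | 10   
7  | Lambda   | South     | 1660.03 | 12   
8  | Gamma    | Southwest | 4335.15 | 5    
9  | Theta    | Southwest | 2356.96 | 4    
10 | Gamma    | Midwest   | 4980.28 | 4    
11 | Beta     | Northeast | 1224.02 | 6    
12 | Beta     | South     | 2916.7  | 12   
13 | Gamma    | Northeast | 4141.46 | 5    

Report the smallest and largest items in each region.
SELECT region, MIN(items), MAX(items)
FROM orders
GROUP BY region

Result:
  Midwest: min=4, max=4
  North: min=2, max=10
  Northeast: min=5, max=12
  South: min=12, max=12
  Southwest: min=2, max=10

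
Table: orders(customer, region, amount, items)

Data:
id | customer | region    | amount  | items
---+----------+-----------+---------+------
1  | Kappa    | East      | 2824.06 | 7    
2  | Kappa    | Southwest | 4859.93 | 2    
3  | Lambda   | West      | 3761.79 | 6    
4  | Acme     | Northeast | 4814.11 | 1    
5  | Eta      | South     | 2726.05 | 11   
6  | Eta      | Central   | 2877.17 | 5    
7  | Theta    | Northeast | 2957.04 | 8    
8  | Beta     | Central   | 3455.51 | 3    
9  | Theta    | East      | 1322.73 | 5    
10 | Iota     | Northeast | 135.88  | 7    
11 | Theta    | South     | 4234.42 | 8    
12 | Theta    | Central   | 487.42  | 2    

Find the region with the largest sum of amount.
SELECT region, SUM(amount) as val
FROM orders
GROUP BY region
ORDER BY val DESC
LIMIT 1

Result: Northeast with sum(amount) = 7907.03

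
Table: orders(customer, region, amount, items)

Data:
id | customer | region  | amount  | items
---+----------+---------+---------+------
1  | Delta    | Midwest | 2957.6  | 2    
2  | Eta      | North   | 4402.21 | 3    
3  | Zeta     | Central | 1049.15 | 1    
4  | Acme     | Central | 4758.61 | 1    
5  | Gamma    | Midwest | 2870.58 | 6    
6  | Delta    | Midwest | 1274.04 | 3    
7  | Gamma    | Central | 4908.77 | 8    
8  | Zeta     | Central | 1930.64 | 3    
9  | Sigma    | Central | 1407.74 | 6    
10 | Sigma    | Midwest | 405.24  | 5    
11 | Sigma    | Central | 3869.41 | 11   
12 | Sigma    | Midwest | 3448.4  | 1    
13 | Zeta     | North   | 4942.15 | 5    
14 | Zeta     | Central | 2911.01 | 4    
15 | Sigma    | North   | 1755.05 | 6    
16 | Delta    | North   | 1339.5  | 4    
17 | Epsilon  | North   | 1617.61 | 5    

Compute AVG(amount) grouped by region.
SELECT region, AVG(amount) as result
FROM orders
GROUP BY region

Result:
  Central: 2976.48
  Midwest: 2191.17
  North: 2811.30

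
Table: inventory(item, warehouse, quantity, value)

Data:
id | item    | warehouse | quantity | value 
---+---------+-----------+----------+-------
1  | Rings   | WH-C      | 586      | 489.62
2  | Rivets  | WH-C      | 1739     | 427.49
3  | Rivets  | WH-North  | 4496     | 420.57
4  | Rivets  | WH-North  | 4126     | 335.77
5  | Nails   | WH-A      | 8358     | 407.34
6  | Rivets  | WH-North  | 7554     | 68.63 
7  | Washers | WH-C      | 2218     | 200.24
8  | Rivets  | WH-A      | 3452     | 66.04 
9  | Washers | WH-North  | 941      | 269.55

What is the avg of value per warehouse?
SELECT warehouse, AVG(value) as result
FROM inventory
GROUP BY warehouse

Result:
  WH-A: 236.69
  WH-C: 372.45
  WH-North: 273.63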